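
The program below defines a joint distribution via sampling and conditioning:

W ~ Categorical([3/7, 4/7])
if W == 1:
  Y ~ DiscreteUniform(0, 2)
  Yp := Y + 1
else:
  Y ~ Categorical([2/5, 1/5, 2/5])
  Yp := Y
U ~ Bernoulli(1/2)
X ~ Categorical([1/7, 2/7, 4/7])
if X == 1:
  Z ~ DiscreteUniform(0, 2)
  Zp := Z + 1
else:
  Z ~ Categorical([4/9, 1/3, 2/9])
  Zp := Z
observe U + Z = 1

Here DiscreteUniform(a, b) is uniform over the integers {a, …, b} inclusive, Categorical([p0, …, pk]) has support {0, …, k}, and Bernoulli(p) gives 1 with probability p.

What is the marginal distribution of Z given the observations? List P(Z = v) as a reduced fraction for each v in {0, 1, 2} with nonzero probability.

P(Z=0) = 26/47, P(Z=1) = 21/47

Enumerate traces; 36 have nonzero weight after conditioning:
  (W=0, Y=0, U=0, X=0, Z=1) weight 1/245
  (W=0, Y=0, U=0, X=1, Z=1) weight 2/245
  (W=0, Y=0, U=0, X=2, Z=1) weight 4/245
  (W=0, Y=0, U=1, X=0, Z=0) weight 4/735
  (W=0, Y=0, U=1, X=1, Z=0) weight 2/245
  (W=0, Y=0, U=1, X=2, Z=0) weight 16/735
  (W=0, Y=1, U=0, X=0, Z=1) weight 1/490
  (W=0, Y=1, U=0, X=1, Z=1) weight 1/245
  … 28 more
Group by Z:
  weight(Z=0) = 13/63
  weight(Z=1) = 1/6
Total weight = 13/63 + 1/6 = 47/126
P(Z=0 | obs) = 13/63 / 47/126 = 26/47
P(Z=1 | obs) = 1/6 / 47/126 = 21/47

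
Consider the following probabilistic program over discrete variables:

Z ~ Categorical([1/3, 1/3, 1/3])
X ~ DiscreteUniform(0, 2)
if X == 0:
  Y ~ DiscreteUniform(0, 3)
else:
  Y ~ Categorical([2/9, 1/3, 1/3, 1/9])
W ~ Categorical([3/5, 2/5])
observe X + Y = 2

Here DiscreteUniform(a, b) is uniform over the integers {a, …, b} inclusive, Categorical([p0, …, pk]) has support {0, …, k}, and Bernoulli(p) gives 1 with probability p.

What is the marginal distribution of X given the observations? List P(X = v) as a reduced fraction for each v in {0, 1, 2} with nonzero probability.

P(X=0) = 9/29, P(X=1) = 12/29, P(X=2) = 8/29

Enumerate traces; 18 have nonzero weight after conditioning:
  (Z=0, X=0, Y=2, W=0) weight 1/60
  (Z=0, X=0, Y=2, W=1) weight 1/90
  (Z=0, X=1, Y=1, W=0) weight 1/45
  (Z=0, X=1, Y=1, W=1) weight 2/135
  (Z=0, X=2, Y=0, W=0) weight 2/135
  (Z=0, X=2, Y=0, W=1) weight 4/405
  (Z=1, X=0, Y=2, W=0) weight 1/60
  (Z=1, X=0, Y=2, W=1) weight 1/90
  … 10 more
Group by X:
  weight(X=0) = 1/12
  weight(X=1) = 1/9
  weight(X=2) = 2/27
Total weight = 1/12 + 1/9 + 2/27 = 29/108
P(X=0 | obs) = 1/12 / 29/108 = 9/29
P(X=1 | obs) = 1/9 / 29/108 = 12/29
P(X=2 | obs) = 2/27 / 29/108 = 8/29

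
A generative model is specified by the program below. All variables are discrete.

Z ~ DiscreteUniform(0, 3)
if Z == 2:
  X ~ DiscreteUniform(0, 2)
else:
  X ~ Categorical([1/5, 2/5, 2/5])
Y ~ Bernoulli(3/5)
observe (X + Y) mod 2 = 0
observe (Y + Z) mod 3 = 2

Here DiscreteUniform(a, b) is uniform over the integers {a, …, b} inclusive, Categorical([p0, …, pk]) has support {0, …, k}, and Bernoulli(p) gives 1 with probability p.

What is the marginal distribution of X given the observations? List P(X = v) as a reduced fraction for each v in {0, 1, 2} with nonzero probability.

P(X=0) = 5/19, P(X=1) = 9/19, P(X=2) = 5/19

Enumerate traces; 3 have nonzero weight after conditioning:
  (Z=1, X=1, Y=1) weight 3/50
  (Z=2, X=0, Y=0) weight 1/30
  (Z=2, X=2, Y=0) weight 1/30
Group by X:
  weight(X=0) = 1/30
  weight(X=1) = 3/50
  weight(X=2) = 1/30
Total weight = 1/30 + 3/50 + 1/30 = 19/150
P(X=0 | obs) = 1/30 / 19/150 = 5/19
P(X=1 | obs) = 3/50 / 19/150 = 9/19
P(X=2 | obs) = 1/30 / 19/150 = 5/19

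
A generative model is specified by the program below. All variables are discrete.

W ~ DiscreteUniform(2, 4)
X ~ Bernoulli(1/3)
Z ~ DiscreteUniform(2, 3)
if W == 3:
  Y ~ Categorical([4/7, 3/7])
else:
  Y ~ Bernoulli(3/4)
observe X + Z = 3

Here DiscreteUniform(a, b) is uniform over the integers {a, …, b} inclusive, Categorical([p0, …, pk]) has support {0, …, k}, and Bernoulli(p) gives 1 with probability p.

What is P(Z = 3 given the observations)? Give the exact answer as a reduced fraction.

P(Z = 3 | obs) = 2/3

Enumerate traces; 12 have nonzero weight after conditioning:
  (W=2, X=0, Z=3, Y=0) weight 1/36
  (W=2, X=0, Z=3, Y=1) weight 1/12
  (W=2, X=1, Z=2, Y=0) weight 1/72
  (W=2, X=1, Z=2, Y=1) weight 1/24
  (W=3, X=0, Z=3, Y=0) weight 4/63
  (W=3, X=0, Z=3, Y=1) weight 1/21
  (W=3, X=1, Z=2, Y=0) weight 2/63
  (W=3, X=1, Z=2, Y=1) weight 1/42
  … 4 more
Group by Z:
  weight(Z=2) = 1/6
  weight(Z=3) = 1/3
Total weight = 1/6 + 1/3 = 1/2
P(Z=2 | obs) = 1/6 / 1/2 = 1/3
P(Z=3 | obs) = 1/3 / 1/2 = 2/3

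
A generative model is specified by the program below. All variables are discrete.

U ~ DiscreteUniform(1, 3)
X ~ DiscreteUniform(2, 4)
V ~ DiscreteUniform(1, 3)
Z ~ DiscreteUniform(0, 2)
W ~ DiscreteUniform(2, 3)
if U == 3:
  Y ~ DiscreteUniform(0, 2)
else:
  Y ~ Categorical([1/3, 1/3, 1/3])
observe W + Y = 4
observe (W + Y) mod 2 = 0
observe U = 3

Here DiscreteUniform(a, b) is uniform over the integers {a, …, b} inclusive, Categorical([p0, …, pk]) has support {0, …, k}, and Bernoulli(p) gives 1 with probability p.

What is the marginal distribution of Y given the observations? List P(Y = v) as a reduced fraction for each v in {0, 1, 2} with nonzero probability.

Enumerate traces; 54 have nonzero weight after conditioning:
  (U=3, X=2, V=1, Z=0, W=2, Y=2) weight 1/486
  (U=3, X=2, V=1, Z=0, W=3, Y=1) weight 1/486
  (U=3, X=2, V=1, Z=1, W=2, Y=2) weight 1/486
  (U=3, X=2, V=1, Z=1, W=3, Y=1) weight 1/486
  (U=3, X=2, V=1, Z=2, W=2, Y=2) weight 1/486
  (U=3, X=2, V=1, Z=2, W=3, Y=1) weight 1/486
  (U=3, X=2, V=2, Z=0, W=2, Y=2) weight 1/486
  (U=3, X=2, V=2, Z=0, W=3, Y=1) weight 1/486
  … 46 more
Group by Y:
  weight(Y=1) = 1/18
  weight(Y=2) = 1/18
Total weight = 1/18 + 1/18 = 1/9
P(Y=1 | obs) = 1/18 / 1/9 = 1/2
P(Y=2 | obs) = 1/18 / 1/9 = 1/2

P(Y=1) = 1/2, P(Y=2) = 1/2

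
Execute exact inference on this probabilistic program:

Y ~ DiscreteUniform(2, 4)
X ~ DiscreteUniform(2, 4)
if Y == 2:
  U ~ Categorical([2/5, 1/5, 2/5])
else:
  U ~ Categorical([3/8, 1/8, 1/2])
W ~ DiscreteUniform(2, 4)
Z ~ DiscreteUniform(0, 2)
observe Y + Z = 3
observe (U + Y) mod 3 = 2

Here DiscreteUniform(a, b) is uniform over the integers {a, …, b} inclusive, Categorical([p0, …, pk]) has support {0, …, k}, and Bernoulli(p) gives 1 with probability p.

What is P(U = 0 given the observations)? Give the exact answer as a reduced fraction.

P(U = 0 | obs) = 4/9

Enumerate traces; 18 have nonzero weight after conditioning:
  (Y=2, X=2, U=0, W=2, Z=1) weight 2/405
  (Y=2, X=2, U=0, W=3, Z=1) weight 2/405
  (Y=2, X=2, U=0, W=4, Z=1) weight 2/405
  (Y=2, X=3, U=0, W=2, Z=1) weight 2/405
  (Y=2, X=3, U=0, W=3, Z=1) weight 2/405
  (Y=2, X=3, U=0, W=4, Z=1) weight 2/405
  (Y=2, X=4, U=0, W=2, Z=1) weight 2/405
  (Y=2, X=4, U=0, W=3, Z=1) weight 2/405
  (Y=3, X=2, U=2, W=2, Z=0) weight 1/162
  … 9 more
Group by U:
  weight(U=0) = 2/45
  weight(U=2) = 1/18
Total weight = 2/45 + 1/18 = 1/10
P(U=0 | obs) = 2/45 / 1/10 = 4/9
P(U=2 | obs) = 1/18 / 1/10 = 5/9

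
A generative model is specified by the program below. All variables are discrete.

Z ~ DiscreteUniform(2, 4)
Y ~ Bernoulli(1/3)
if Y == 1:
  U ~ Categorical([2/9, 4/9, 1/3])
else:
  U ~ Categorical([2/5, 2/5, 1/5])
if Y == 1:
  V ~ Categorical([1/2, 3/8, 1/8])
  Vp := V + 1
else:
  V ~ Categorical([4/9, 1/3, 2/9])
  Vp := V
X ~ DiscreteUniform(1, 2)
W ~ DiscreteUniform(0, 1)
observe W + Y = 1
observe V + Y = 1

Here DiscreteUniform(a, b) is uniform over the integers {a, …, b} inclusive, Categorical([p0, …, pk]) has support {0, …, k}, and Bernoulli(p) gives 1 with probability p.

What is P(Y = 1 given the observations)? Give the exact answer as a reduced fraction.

P(Y = 1 | obs) = 3/7

Enumerate traces; 36 have nonzero weight after conditioning:
  (Z=2, Y=0, U=0, V=1, X=1, W=1) weight 1/135
  (Z=2, Y=0, U=0, V=1, X=2, W=1) weight 1/135
  (Z=2, Y=0, U=1, V=1, X=1, W=1) weight 1/135
  (Z=2, Y=0, U=1, V=1, X=2, W=1) weight 1/135
  (Z=2, Y=0, U=2, V=1, X=1, W=1) weight 1/270
  (Z=2, Y=0, U=2, V=1, X=2, W=1) weight 1/270
  (Z=2, Y=1, U=0, V=0, X=1, W=0) weight 1/324
  (Z=2, Y=1, U=0, V=0, X=2, W=0) weight 1/324
  … 28 more
Group by Y:
  weight(Y=0) = 1/9
  weight(Y=1) = 1/12
Total weight = 1/9 + 1/12 = 7/36
P(Y=0 | obs) = 1/9 / 7/36 = 4/7
P(Y=1 | obs) = 1/12 / 7/36 = 3/7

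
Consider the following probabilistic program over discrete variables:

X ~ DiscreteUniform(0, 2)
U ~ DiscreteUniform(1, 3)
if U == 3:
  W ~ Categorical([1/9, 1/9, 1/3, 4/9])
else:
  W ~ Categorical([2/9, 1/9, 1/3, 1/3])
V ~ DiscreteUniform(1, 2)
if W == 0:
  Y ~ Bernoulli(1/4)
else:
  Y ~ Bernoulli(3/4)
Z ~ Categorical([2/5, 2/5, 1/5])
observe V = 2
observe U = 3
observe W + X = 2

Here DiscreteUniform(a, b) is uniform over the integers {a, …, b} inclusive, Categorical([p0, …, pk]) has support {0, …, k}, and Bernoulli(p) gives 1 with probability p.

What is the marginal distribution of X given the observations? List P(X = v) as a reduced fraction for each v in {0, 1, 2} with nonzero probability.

P(X=0) = 3/5, P(X=1) = 1/5, P(X=2) = 1/5

Enumerate traces; 18 have nonzero weight after conditioning:
  (X=0, U=3, W=2, V=2, Y=0, Z=0) weight 1/540
  (X=0, U=3, W=2, V=2, Y=0, Z=1) weight 1/540
  (X=0, U=3, W=2, V=2, Y=0, Z=2) weight 1/1080
  (X=0, U=3, W=2, V=2, Y=1, Z=0) weight 1/180
  (X=0, U=3, W=2, V=2, Y=1, Z=1) weight 1/180
  (X=0, U=3, W=2, V=2, Y=1, Z=2) weight 1/360
  (X=1, U=3, W=1, V=2, Y=0, Z=0) weight 1/1620
  (X=1, U=3, W=1, V=2, Y=0, Z=1) weight 1/1620
  (X=2, U=3, W=0, V=2, Y=0, Z=0) weight 1/540
  … 9 more
Group by X:
  weight(X=0) = 1/54
  weight(X=1) = 1/162
  weight(X=2) = 1/162
Total weight = 1/54 + 1/162 + 1/162 = 5/162
P(X=0 | obs) = 1/54 / 5/162 = 3/5
P(X=1 | obs) = 1/162 / 5/162 = 1/5
P(X=2 | obs) = 1/162 / 5/162 = 1/5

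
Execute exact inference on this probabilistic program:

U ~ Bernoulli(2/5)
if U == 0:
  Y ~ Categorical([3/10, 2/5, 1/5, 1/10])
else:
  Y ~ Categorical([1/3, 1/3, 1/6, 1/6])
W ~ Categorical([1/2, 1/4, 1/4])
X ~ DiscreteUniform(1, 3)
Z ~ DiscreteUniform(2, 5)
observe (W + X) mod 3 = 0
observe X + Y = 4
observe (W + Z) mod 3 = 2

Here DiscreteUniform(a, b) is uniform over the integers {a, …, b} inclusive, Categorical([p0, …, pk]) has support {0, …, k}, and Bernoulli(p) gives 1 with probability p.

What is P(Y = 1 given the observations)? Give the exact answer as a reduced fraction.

P(Y = 1 | obs) = 224/271

Enumerate traces; 8 have nonzero weight after conditioning:
  (U=0, Y=1, W=0, X=3, Z=2) weight 1/100
  (U=0, Y=1, W=0, X=3, Z=5) weight 1/100
  (U=0, Y=2, W=1, X=2, Z=4) weight 1/400
  (U=0, Y=3, W=2, X=1, Z=3) weight 1/800
  (U=1, Y=1, W=0, X=3, Z=2) weight 1/180
  (U=1, Y=1, W=0, X=3, Z=5) weight 1/180
  (U=1, Y=2, W=1, X=2, Z=4) weight 1/720
  (U=1, Y=3, W=2, X=1, Z=3) weight 1/720
Group by Y:
  weight(Y=1) = 7/225
  weight(Y=2) = 7/1800
  weight(Y=3) = 19/7200
Total weight = 7/225 + 7/1800 + 19/7200 = 271/7200
P(Y=1 | obs) = 7/225 / 271/7200 = 224/271
P(Y=2 | obs) = 7/1800 / 271/7200 = 28/271
P(Y=3 | obs) = 19/7200 / 271/7200 = 19/271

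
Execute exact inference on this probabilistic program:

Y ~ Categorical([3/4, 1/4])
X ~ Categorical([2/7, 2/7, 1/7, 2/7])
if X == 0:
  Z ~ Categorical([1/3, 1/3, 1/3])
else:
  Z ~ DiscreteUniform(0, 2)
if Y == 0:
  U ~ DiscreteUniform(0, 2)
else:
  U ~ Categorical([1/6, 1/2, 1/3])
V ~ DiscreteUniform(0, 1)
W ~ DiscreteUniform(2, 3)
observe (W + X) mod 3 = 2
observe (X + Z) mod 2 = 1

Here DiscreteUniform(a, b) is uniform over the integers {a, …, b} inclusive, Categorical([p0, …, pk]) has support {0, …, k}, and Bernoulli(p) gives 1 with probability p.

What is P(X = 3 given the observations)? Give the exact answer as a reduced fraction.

P(X = 3 | obs) = 4/7

Enumerate traces; 48 have nonzero weight after conditioning:
  (Y=0, X=0, Z=1, U=0, V=0, W=2) weight 1/168
  (Y=0, X=0, Z=1, U=0, V=1, W=2) weight 1/168
  (Y=0, X=0, Z=1, U=1, V=0, W=2) weight 1/168
  (Y=0, X=0, Z=1, U=1, V=1, W=2) weight 1/168
  (Y=0, X=0, Z=1, U=2, V=0, W=2) weight 1/168
  (Y=0, X=0, Z=1, U=2, V=1, W=2) weight 1/168
  (Y=0, X=2, Z=1, U=0, V=0, W=3) weight 1/336
  (Y=0, X=2, Z=1, U=0, V=1, W=3) weight 1/336
  (Y=0, X=3, Z=0, U=0, V=0, W=2) weight 1/168
  … 39 more
Group by X:
  weight(X=0) = 1/21
  weight(X=2) = 1/42
  weight(X=3) = 2/21
Total weight = 1/21 + 1/42 + 2/21 = 1/6
P(X=0 | obs) = 1/21 / 1/6 = 2/7
P(X=2 | obs) = 1/42 / 1/6 = 1/7
P(X=3 | obs) = 2/21 / 1/6 = 4/7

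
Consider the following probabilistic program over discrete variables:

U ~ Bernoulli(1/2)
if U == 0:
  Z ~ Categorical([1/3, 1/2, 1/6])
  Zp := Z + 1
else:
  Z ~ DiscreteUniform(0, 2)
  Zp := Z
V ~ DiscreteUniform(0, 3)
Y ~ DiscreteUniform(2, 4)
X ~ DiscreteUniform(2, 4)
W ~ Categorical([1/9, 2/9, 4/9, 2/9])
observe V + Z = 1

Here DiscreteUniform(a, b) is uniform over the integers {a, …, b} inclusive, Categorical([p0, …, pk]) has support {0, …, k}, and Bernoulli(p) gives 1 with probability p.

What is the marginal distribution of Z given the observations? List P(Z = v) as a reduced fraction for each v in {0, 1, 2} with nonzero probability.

P(Z=0) = 4/9, P(Z=1) = 5/9

Enumerate traces; 144 have nonzero weight after conditioning:
  (U=0, Z=0, V=1, Y=2, X=2, W=0) weight 1/1944
  (U=0, Z=0, V=1, Y=2, X=2, W=1) weight 1/972
  (U=0, Z=0, V=1, Y=2, X=2, W=2) weight 1/486
  (U=0, Z=0, V=1, Y=2, X=2, W=3) weight 1/972
  (U=0, Z=0, V=1, Y=2, X=3, W=0) weight 1/1944
  (U=0, Z=0, V=1, Y=2, X=3, W=1) weight 1/972
  (U=0, Z=0, V=1, Y=2, X=3, W=2) weight 1/486
  (U=0, Z=0, V=1, Y=2, X=3, W=3) weight 1/972
  (U=0, Z=1, V=0, Y=2, X=2, W=0) weight 1/1296
  … 135 more
Group by Z:
  weight(Z=0) = 1/12
  weight(Z=1) = 5/48
Total weight = 1/12 + 5/48 = 3/16
P(Z=0 | obs) = 1/12 / 3/16 = 4/9
P(Z=1 | obs) = 5/48 / 3/16 = 5/9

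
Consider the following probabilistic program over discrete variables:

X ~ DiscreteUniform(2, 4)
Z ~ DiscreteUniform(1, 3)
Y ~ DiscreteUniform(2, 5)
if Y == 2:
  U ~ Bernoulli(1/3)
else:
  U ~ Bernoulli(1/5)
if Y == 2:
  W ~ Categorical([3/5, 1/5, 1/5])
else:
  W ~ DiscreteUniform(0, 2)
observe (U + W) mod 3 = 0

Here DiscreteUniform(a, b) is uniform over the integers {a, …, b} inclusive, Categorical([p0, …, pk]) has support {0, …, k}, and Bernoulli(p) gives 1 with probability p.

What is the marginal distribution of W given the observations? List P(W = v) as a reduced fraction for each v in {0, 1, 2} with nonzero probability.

P(W=0) = 9/11, P(W=2) = 2/11

Enumerate traces; 72 have nonzero weight after conditioning:
  (X=2, Z=1, Y=2, U=0, W=0) weight 1/90
  (X=2, Z=1, Y=2, U=1, W=2) weight 1/540
  (X=2, Z=1, Y=3, U=0, W=0) weight 1/135
  (X=2, Z=1, Y=3, U=1, W=2) weight 1/540
  (X=2, Z=1, Y=4, U=0, W=0) weight 1/135
  (X=2, Z=1, Y=4, U=1, W=2) weight 1/540
  (X=2, Z=1, Y=5, U=0, W=0) weight 1/135
  (X=2, Z=1, Y=5, U=1, W=2) weight 1/540
  … 64 more
Group by W:
  weight(W=0) = 3/10
  weight(W=2) = 1/15
Total weight = 3/10 + 1/15 = 11/30
P(W=0 | obs) = 3/10 / 11/30 = 9/11
P(W=2 | obs) = 1/15 / 11/30 = 2/11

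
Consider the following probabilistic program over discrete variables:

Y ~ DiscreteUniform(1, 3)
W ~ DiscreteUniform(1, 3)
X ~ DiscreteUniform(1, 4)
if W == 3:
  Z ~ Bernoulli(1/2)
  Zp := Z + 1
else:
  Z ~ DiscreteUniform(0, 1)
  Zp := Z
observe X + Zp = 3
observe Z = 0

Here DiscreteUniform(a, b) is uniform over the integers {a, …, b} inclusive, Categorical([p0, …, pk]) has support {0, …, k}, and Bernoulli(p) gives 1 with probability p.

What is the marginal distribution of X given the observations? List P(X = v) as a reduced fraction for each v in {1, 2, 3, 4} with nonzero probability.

P(X=2) = 1/3, P(X=3) = 2/3

Enumerate traces; 9 have nonzero weight after conditioning:
  (Y=1, W=1, X=3, Z=0) weight 1/72
  (Y=1, W=2, X=3, Z=0) weight 1/72
  (Y=1, W=3, X=2, Z=0) weight 1/72
  (Y=2, W=1, X=3, Z=0) weight 1/72
  (Y=2, W=2, X=3, Z=0) weight 1/72
  (Y=2, W=3, X=2, Z=0) weight 1/72
  (Y=3, W=1, X=3, Z=0) weight 1/72
  (Y=3, W=2, X=3, Z=0) weight 1/72
  … 1 more
Group by X:
  weight(X=2) = 1/24
  weight(X=3) = 1/12
Total weight = 1/24 + 1/12 = 1/8
P(X=2 | obs) = 1/24 / 1/8 = 1/3
P(X=3 | obs) = 1/12 / 1/8 = 2/3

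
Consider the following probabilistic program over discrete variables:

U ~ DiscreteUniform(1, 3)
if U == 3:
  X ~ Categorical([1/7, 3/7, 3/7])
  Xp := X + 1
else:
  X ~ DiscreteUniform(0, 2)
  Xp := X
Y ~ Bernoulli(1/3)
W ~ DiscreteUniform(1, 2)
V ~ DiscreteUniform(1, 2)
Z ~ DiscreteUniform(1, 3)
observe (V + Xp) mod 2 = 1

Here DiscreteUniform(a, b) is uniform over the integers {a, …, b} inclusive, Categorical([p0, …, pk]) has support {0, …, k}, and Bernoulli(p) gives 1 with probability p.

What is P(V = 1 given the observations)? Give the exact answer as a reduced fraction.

Enumerate traces; 108 have nonzero weight after conditioning:
  (U=1, X=0, Y=0, W=1, V=1, Z=1) weight 1/162
  (U=1, X=0, Y=0, W=1, V=1, Z=2) weight 1/162
  (U=1, X=0, Y=0, W=1, V=1, Z=3) weight 1/162
  (U=1, X=0, Y=0, W=2, V=1, Z=1) weight 1/162
  (U=1, X=0, Y=0, W=2, V=1, Z=2) weight 1/162
  (U=1, X=0, Y=0, W=2, V=1, Z=3) weight 1/162
  (U=1, X=0, Y=1, W=1, V=1, Z=1) weight 1/324
  (U=1, X=0, Y=1, W=1, V=1, Z=2) weight 1/324
  (U=1, X=1, Y=0, W=1, V=2, Z=1) weight 1/162
  … 99 more
Group by V:
  weight(V=1) = 37/126
  weight(V=2) = 13/63
Total weight = 37/126 + 13/63 = 1/2
P(V=1 | obs) = 37/126 / 1/2 = 37/63
P(V=2 | obs) = 13/63 / 1/2 = 26/63

P(V = 1 | obs) = 37/63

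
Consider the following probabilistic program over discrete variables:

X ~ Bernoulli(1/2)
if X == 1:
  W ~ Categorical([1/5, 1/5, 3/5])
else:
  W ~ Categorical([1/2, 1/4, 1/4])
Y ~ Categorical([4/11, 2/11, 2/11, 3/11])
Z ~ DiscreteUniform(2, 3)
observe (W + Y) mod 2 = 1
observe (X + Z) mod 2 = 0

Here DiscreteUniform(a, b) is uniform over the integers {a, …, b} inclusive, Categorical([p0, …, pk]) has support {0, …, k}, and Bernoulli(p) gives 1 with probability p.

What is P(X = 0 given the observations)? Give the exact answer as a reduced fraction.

P(X = 0 | obs) = 105/209

Enumerate traces; 12 have nonzero weight after conditioning:
  (X=0, W=0, Y=1, Z=2) weight 1/44
  (X=0, W=0, Y=3, Z=2) weight 3/88
  (X=0, W=1, Y=0, Z=2) weight 1/44
  (X=0, W=1, Y=2, Z=2) weight 1/88
  (X=0, W=2, Y=1, Z=2) weight 1/88
  (X=0, W=2, Y=3, Z=2) weight 3/176
  (X=1, W=0, Y=1, Z=3) weight 1/110
  (X=1, W=0, Y=3, Z=3) weight 3/220
  … 4 more
Group by X:
  weight(X=0) = 21/176
  weight(X=1) = 13/110
Total weight = 21/176 + 13/110 = 19/80
P(X=0 | obs) = 21/176 / 19/80 = 105/209
P(X=1 | obs) = 13/110 / 19/80 = 104/209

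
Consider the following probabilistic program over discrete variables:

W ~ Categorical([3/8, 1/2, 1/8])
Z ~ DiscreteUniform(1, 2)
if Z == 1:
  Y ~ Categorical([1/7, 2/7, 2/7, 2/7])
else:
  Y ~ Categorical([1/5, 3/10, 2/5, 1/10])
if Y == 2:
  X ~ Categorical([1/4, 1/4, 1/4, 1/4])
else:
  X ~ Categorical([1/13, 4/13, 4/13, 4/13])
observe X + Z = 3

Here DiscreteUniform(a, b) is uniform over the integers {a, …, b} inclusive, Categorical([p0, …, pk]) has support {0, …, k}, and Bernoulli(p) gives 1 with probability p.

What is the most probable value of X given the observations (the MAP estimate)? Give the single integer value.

argmax_v P(X = v | obs) = 2

Enumerate traces; 24 have nonzero weight after conditioning:
  (W=0, Z=1, Y=0, X=2) weight 3/364
  (W=0, Z=1, Y=1, X=2) weight 3/182
  (W=0, Z=1, Y=2, X=2) weight 3/224
  (W=0, Z=1, Y=3, X=2) weight 3/182
  (W=0, Z=2, Y=0, X=1) weight 3/260
  (W=0, Z=2, Y=1, X=1) weight 9/520
  (W=0, Z=2, Y=2, X=1) weight 3/160
  (W=0, Z=2, Y=3, X=1) weight 3/520
  … 16 more
Group by X:
  weight(X=1) = 37/260
  weight(X=2) = 53/364
Total weight = 37/260 + 53/364 = 131/455
P(X=1 | obs) = 37/260 / 131/455 = 259/524
P(X=2 | obs) = 53/364 / 131/455 = 265/524
argmax = 2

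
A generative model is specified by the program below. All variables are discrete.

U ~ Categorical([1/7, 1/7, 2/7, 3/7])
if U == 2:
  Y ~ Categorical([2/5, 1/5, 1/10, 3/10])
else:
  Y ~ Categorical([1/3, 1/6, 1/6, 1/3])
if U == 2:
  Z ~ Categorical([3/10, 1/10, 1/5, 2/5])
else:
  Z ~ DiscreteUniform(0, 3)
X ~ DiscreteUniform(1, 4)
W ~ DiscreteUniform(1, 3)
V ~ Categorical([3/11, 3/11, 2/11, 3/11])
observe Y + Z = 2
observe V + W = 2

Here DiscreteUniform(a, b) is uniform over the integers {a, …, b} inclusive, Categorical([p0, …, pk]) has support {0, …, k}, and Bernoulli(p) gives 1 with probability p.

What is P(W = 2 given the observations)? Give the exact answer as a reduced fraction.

Enumerate traces; 96 have nonzero weight after conditioning:
  (U=0, Y=0, Z=2, X=1, W=1, V=1) weight 1/3696
  (U=0, Y=0, Z=2, X=1, W=2, V=0) weight 1/3696
  (U=0, Y=0, Z=2, X=2, W=1, V=1) weight 1/3696
  (U=0, Y=0, Z=2, X=2, W=2, V=0) weight 1/3696
  (U=0, Y=0, Z=2, X=3, W=1, V=1) weight 1/3696
  (U=0, Y=0, Z=2, X=3, W=2, V=0) weight 1/3696
  (U=0, Y=0, Z=2, X=4, W=1, V=1) weight 1/3696
  (U=0, Y=0, Z=2, X=4, W=2, V=0) weight 1/3696
  … 88 more
Group by W:
  weight(W=1) = 82/5775
  weight(W=2) = 82/5775
Total weight = 82/5775 + 82/5775 = 164/5775
P(W=1 | obs) = 82/5775 / 164/5775 = 1/2
P(W=2 | obs) = 82/5775 / 164/5775 = 1/2

P(W = 2 | obs) = 1/2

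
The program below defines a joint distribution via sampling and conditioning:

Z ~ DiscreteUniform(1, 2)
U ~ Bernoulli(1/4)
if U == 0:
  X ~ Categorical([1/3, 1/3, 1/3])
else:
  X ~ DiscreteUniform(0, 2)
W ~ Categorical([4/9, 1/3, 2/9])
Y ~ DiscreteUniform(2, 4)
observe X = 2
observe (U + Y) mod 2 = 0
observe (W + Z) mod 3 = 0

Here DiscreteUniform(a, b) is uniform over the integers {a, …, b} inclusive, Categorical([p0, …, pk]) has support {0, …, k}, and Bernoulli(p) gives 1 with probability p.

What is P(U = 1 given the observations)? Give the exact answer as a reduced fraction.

P(U = 1 | obs) = 1/7

Enumerate traces; 6 have nonzero weight after conditioning:
  (Z=1, U=0, X=2, W=2, Y=2) weight 1/108
  (Z=1, U=0, X=2, W=2, Y=4) weight 1/108
  (Z=1, U=1, X=2, W=2, Y=3) weight 1/324
  (Z=2, U=0, X=2, W=1, Y=2) weight 1/72
  (Z=2, U=0, X=2, W=1, Y=4) weight 1/72
  (Z=2, U=1, X=2, W=1, Y=3) weight 1/216
Group by U:
  weight(U=0) = 5/108
  weight(U=1) = 5/648
Total weight = 5/108 + 5/648 = 35/648
P(U=0 | obs) = 5/108 / 35/648 = 6/7
P(U=1 | obs) = 5/648 / 35/648 = 1/7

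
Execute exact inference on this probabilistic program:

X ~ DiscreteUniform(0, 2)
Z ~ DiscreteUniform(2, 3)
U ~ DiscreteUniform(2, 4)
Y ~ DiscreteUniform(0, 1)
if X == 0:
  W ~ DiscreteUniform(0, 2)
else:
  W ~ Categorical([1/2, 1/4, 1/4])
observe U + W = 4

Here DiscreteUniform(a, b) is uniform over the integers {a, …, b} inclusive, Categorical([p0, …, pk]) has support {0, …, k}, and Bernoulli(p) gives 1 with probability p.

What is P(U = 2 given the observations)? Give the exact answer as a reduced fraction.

P(U = 2 | obs) = 5/18

Enumerate traces; 36 have nonzero weight after conditioning:
  (X=0, Z=2, U=2, Y=0, W=2) weight 1/108
  (X=0, Z=2, U=2, Y=1, W=2) weight 1/108
  (X=0, Z=2, U=3, Y=0, W=1) weight 1/108
  (X=0, Z=2, U=3, Y=1, W=1) weight 1/108
  (X=0, Z=2, U=4, Y=0, W=0) weight 1/108
  (X=0, Z=2, U=4, Y=1, W=0) weight 1/108
  (X=0, Z=3, U=2, Y=0, W=2) weight 1/108
  (X=0, Z=3, U=2, Y=1, W=2) weight 1/108
  … 28 more
Group by U:
  weight(U=2) = 5/54
  weight(U=3) = 5/54
  weight(U=4) = 4/27
Total weight = 5/54 + 5/54 + 4/27 = 1/3
P(U=2 | obs) = 5/54 / 1/3 = 5/18
P(U=3 | obs) = 5/54 / 1/3 = 5/18
P(U=4 | obs) = 4/27 / 1/3 = 4/9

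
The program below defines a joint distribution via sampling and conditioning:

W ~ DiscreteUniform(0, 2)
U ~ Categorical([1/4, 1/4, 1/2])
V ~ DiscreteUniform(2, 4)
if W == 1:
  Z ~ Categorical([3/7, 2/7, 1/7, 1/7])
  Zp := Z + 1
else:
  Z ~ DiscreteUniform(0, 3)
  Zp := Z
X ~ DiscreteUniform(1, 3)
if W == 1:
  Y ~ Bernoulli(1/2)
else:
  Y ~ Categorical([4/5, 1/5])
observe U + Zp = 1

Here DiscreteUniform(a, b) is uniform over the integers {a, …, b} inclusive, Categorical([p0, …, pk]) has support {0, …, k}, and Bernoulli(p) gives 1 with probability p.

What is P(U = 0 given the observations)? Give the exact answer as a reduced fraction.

Enumerate traces; 90 have nonzero weight after conditioning:
  (W=0, U=0, V=2, Z=1, X=1, Y=0) weight 1/540
  (W=0, U=0, V=2, Z=1, X=1, Y=1) weight 1/2160
  (W=0, U=0, V=2, Z=1, X=2, Y=0) weight 1/540
  (W=0, U=0, V=2, Z=1, X=2, Y=1) weight 1/2160
  (W=0, U=0, V=2, Z=1, X=3, Y=0) weight 1/540
  (W=0, U=0, V=2, Z=1, X=3, Y=1) weight 1/2160
  (W=0, U=0, V=3, Z=1, X=1, Y=0) weight 1/540
  (W=0, U=0, V=3, Z=1, X=1, Y=1) weight 1/2160
  (W=0, U=1, V=2, Z=0, X=1, Y=0) weight 1/540
  … 81 more
Group by U:
  weight(U=0) = 13/168
  weight(U=1) = 1/24
Total weight = 13/168 + 1/24 = 5/42
P(U=0 | obs) = 13/168 / 5/42 = 13/20
P(U=1 | obs) = 1/24 / 5/42 = 7/20

P(U = 0 | obs) = 13/20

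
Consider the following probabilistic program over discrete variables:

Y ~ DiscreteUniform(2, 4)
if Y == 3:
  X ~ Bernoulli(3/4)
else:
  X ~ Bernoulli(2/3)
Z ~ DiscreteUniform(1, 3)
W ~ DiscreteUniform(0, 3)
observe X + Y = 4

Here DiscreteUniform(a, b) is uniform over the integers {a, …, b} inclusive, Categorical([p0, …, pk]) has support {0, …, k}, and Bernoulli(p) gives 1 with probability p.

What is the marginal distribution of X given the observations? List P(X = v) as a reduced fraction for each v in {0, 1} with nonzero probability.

P(X=0) = 4/13, P(X=1) = 9/13

Enumerate traces; 24 have nonzero weight after conditioning:
  (Y=3, X=1, Z=1, W=0) weight 1/48
  (Y=3, X=1, Z=1, W=1) weight 1/48
  (Y=3, X=1, Z=1, W=2) weight 1/48
  (Y=3, X=1, Z=1, W=3) weight 1/48
  (Y=3, X=1, Z=2, W=0) weight 1/48
  (Y=3, X=1, Z=2, W=1) weight 1/48
  (Y=3, X=1, Z=2, W=2) weight 1/48
  (Y=3, X=1, Z=2, W=3) weight 1/48
  (Y=4, X=0, Z=1, W=0) weight 1/108
  … 15 more
Group by X:
  weight(X=0) = 1/9
  weight(X=1) = 1/4
Total weight = 1/9 + 1/4 = 13/36
P(X=0 | obs) = 1/9 / 13/36 = 4/13
P(X=1 | obs) = 1/4 / 13/36 = 9/13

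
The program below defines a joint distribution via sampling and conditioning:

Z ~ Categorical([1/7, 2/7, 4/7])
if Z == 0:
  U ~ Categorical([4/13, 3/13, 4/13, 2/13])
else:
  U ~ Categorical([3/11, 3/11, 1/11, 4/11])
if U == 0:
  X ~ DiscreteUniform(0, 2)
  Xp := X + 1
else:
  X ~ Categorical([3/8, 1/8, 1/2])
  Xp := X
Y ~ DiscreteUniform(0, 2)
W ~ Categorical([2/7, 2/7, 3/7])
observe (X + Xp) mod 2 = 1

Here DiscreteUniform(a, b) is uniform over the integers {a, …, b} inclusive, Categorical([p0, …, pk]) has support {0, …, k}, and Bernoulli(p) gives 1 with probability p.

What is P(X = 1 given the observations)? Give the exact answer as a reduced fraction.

Enumerate traces; 81 have nonzero weight after conditioning:
  (Z=0, U=0, X=0, Y=0, W=0) weight 8/5733
  (Z=0, U=0, X=0, Y=0, W=1) weight 8/5733
  (Z=0, U=0, X=0, Y=0, W=2) weight 4/1911
  (Z=0, U=0, X=0, Y=1, W=0) weight 8/5733
  (Z=0, U=0, X=0, Y=1, W=1) weight 8/5733
  (Z=0, U=0, X=0, Y=1, W=2) weight 4/1911
  (Z=0, U=0, X=0, Y=2, W=0) weight 8/5733
  (Z=0, U=0, X=0, Y=2, W=1) weight 8/5733
  (Z=0, U=0, X=1, Y=0, W=0) weight 8/5733
  (Z=0, U=0, X=2, Y=0, W=0) weight 8/5733
  … 71 more
Group by X:
  weight(X=0) = 278/3003
  weight(X=1) = 278/3003
  weight(X=2) = 278/3003
Total weight = 278/3003 + 278/3003 + 278/3003 = 278/1001
P(X=0 | obs) = 278/3003 / 278/1001 = 1/3
P(X=1 | obs) = 278/3003 / 278/1001 = 1/3
P(X=2 | obs) = 278/3003 / 278/1001 = 1/3

P(X = 1 | obs) = 1/3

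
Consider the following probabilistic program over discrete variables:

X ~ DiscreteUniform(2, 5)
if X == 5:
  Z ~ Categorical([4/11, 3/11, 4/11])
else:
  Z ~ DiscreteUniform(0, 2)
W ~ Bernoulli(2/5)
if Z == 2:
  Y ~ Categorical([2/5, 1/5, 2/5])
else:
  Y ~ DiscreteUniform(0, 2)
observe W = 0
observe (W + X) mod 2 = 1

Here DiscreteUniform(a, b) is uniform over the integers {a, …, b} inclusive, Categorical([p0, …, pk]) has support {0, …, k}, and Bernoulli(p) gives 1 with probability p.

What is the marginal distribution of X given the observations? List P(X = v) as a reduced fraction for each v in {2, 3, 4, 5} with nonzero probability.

P(X=3) = 1/2, P(X=5) = 1/2

Enumerate traces; 18 have nonzero weight after conditioning:
  (X=3, Z=0, W=0, Y=0) weight 1/60
  (X=3, Z=0, W=0, Y=1) weight 1/60
  (X=3, Z=0, W=0, Y=2) weight 1/60
  (X=3, Z=1, W=0, Y=0) weight 1/60
  (X=3, Z=1, W=0, Y=1) weight 1/60
  (X=3, Z=1, W=0, Y=2) weight 1/60
  (X=3, Z=2, W=0, Y=0) weight 1/50
  (X=3, Z=2, W=0, Y=1) weight 1/100
  (X=5, Z=0, W=0, Y=0) weight 1/55
  … 9 more
Group by X:
  weight(X=3) = 3/20
  weight(X=5) = 3/20
Total weight = 3/20 + 3/20 = 3/10
P(X=3 | obs) = 3/20 / 3/10 = 1/2
P(X=5 | obs) = 3/20 / 3/10 = 1/2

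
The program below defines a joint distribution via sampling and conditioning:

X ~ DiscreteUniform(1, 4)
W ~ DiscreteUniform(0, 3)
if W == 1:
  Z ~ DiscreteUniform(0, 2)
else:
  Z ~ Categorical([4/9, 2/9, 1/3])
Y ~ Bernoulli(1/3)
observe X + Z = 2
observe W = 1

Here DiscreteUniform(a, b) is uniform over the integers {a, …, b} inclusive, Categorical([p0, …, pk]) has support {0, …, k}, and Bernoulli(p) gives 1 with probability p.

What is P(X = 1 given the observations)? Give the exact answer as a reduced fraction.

Enumerate traces; 4 have nonzero weight after conditioning:
  (X=1, W=1, Z=1, Y=0) weight 1/72
  (X=1, W=1, Z=1, Y=1) weight 1/144
  (X=2, W=1, Z=0, Y=0) weight 1/72
  (X=2, W=1, Z=0, Y=1) weight 1/144
Group by X:
  weight(X=1) = 1/48
  weight(X=2) = 1/48
Total weight = 1/48 + 1/48 = 1/24
P(X=1 | obs) = 1/48 / 1/24 = 1/2
P(X=2 | obs) = 1/48 / 1/24 = 1/2

P(X = 1 | obs) = 1/2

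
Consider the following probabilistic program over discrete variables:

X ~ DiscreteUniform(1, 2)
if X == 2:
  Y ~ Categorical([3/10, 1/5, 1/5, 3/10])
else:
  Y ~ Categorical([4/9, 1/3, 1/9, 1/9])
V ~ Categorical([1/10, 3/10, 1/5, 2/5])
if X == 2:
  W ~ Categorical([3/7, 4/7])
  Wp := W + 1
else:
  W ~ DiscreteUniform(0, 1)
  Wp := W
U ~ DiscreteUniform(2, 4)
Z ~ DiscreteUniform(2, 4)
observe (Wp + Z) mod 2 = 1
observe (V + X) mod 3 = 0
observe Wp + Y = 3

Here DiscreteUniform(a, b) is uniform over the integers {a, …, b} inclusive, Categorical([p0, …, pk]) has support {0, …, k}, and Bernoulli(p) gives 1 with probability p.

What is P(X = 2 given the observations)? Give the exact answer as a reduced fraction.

Enumerate traces; 18 have nonzero weight after conditioning:
  (X=1, Y=2, V=2, W=1, U=2, Z=2) weight 1/1620
  (X=1, Y=2, V=2, W=1, U=2, Z=4) weight 1/1620
  (X=1, Y=2, V=2, W=1, U=3, Z=2) weight 1/1620
  (X=1, Y=2, V=2, W=1, U=3, Z=4) weight 1/1620
  (X=1, Y=2, V=2, W=1, U=4, Z=2) weight 1/1620
  (X=1, Y=2, V=2, W=1, U=4, Z=4) weight 1/1620
  (X=1, Y=3, V=2, W=0, U=2, Z=3) weight 1/1620
  (X=1, Y=3, V=2, W=0, U=3, Z=3) weight 1/1620
  (X=2, Y=1, V=1, W=1, U=2, Z=3) weight 1/525
  … 9 more
Group by X:
  weight(X=1) = 1/180
  weight(X=2) = 1/70
Total weight = 1/180 + 1/70 = 5/252
P(X=1 | obs) = 1/180 / 5/252 = 7/25
P(X=2 | obs) = 1/70 / 5/252 = 18/25

P(X = 2 | obs) = 18/25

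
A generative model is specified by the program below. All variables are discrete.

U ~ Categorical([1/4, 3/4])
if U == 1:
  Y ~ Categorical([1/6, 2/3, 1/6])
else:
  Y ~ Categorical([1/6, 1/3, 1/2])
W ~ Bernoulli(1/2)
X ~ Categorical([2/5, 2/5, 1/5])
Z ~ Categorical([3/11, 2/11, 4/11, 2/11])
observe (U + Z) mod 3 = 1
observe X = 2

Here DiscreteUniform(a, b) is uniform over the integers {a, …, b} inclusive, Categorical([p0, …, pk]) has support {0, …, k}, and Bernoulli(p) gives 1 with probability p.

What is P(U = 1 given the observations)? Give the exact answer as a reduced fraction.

P(U = 1 | obs) = 15/17

Enumerate traces; 18 have nonzero weight after conditioning:
  (U=0, Y=0, W=0, X=2, Z=1) weight 1/1320
  (U=0, Y=0, W=1, X=2, Z=1) weight 1/1320
  (U=0, Y=1, W=0, X=2, Z=1) weight 1/660
  (U=0, Y=1, W=1, X=2, Z=1) weight 1/660
  (U=0, Y=2, W=0, X=2, Z=1) weight 1/440
  (U=0, Y=2, W=1, X=2, Z=1) weight 1/440
  (U=1, Y=0, W=0, X=2, Z=0) weight 3/880
  (U=1, Y=0, W=0, X=2, Z=3) weight 1/440
  … 10 more
Group by U:
  weight(U=0) = 1/110
  weight(U=1) = 3/44
Total weight = 1/110 + 3/44 = 17/220
P(U=0 | obs) = 1/110 / 17/220 = 2/17
P(U=1 | obs) = 3/44 / 17/220 = 15/17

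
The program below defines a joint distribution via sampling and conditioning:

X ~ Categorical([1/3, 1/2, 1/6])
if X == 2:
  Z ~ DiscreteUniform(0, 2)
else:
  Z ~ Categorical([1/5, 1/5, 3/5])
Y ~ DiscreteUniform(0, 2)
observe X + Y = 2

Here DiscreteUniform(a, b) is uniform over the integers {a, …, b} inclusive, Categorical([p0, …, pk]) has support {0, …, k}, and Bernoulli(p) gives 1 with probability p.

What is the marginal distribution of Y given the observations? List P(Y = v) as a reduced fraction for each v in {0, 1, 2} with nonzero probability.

P(Y=0) = 1/6, P(Y=1) = 1/2, P(Y=2) = 1/3

Enumerate traces; 9 have nonzero weight after conditioning:
  (X=0, Z=0, Y=2) weight 1/45
  (X=0, Z=1, Y=2) weight 1/45
  (X=0, Z=2, Y=2) weight 1/15
  (X=1, Z=0, Y=1) weight 1/30
  (X=1, Z=1, Y=1) weight 1/30
  (X=1, Z=2, Y=1) weight 1/10
  (X=2, Z=0, Y=0) weight 1/54
  (X=2, Z=1, Y=0) weight 1/54
  … 1 more
Group by Y:
  weight(Y=0) = 1/18
  weight(Y=1) = 1/6
  weight(Y=2) = 1/9
Total weight = 1/18 + 1/6 + 1/9 = 1/3
P(Y=0 | obs) = 1/18 / 1/3 = 1/6
P(Y=1 | obs) = 1/6 / 1/3 = 1/2
P(Y=2 | obs) = 1/9 / 1/3 = 1/3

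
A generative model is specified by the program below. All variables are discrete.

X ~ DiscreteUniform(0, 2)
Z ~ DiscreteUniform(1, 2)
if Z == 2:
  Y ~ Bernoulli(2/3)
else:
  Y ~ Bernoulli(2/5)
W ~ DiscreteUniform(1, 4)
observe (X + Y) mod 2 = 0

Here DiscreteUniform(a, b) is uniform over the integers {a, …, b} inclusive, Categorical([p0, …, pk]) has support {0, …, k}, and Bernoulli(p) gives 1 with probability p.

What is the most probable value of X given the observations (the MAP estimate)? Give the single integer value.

Enumerate traces; 24 have nonzero weight after conditioning:
  (X=0, Z=1, Y=0, W=1) weight 1/40
  (X=0, Z=1, Y=0, W=2) weight 1/40
  (X=0, Z=1, Y=0, W=3) weight 1/40
  (X=0, Z=1, Y=0, W=4) weight 1/40
  (X=0, Z=2, Y=0, W=1) weight 1/72
  (X=0, Z=2, Y=0, W=2) weight 1/72
  (X=0, Z=2, Y=0, W=3) weight 1/72
  (X=0, Z=2, Y=0, W=4) weight 1/72
  (X=1, Z=1, Y=1, W=1) weight 1/60
  (X=2, Z=1, Y=0, W=1) weight 1/40
  … 14 more
Group by X:
  weight(X=0) = 7/45
  weight(X=1) = 8/45
  weight(X=2) = 7/45
Total weight = 7/45 + 8/45 + 7/45 = 22/45
P(X=0 | obs) = 7/45 / 22/45 = 7/22
P(X=1 | obs) = 8/45 / 22/45 = 4/11
P(X=2 | obs) = 7/45 / 22/45 = 7/22
argmax = 1

argmax_v P(X = v | obs) = 1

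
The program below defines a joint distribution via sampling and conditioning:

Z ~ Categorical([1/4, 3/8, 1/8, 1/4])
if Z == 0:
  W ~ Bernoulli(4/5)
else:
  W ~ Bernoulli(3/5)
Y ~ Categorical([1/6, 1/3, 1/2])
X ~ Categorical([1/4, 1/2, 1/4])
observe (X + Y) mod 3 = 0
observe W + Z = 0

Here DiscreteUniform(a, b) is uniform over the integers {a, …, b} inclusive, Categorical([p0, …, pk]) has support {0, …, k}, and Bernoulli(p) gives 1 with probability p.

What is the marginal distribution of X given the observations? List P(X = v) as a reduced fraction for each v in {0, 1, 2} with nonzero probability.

Enumerate traces; 3 have nonzero weight after conditioning:
  (Z=0, W=0, Y=0, X=0) weight 1/480
  (Z=0, W=0, Y=1, X=2) weight 1/240
  (Z=0, W=0, Y=2, X=1) weight 1/80
Group by X:
  weight(X=0) = 1/480
  weight(X=1) = 1/80
  weight(X=2) = 1/240
Total weight = 1/480 + 1/80 + 1/240 = 3/160
P(X=0 | obs) = 1/480 / 3/160 = 1/9
P(X=1 | obs) = 1/80 / 3/160 = 2/3
P(X=2 | obs) = 1/240 / 3/160 = 2/9

P(X=0) = 1/9, P(X=1) = 2/3, P(X=2) = 2/9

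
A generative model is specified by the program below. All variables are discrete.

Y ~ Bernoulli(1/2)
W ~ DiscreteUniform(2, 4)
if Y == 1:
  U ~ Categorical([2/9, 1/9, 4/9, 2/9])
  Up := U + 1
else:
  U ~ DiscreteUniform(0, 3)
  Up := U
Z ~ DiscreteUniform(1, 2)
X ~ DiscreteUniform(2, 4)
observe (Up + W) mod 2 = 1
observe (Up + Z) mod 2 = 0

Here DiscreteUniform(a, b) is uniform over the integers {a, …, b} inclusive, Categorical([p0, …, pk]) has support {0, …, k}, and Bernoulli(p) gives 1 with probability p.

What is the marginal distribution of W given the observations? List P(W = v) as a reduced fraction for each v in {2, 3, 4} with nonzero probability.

P(W=2) = 7/19, P(W=3) = 5/19, P(W=4) = 7/19

Enumerate traces; 36 have nonzero weight after conditioning:
  (Y=0, W=2, U=1, Z=1, X=2) weight 1/144
  (Y=0, W=2, U=1, Z=1, X=3) weight 1/144
  (Y=0, W=2, U=1, Z=1, X=4) weight 1/144
  (Y=0, W=2, U=3, Z=1, X=2) weight 1/144
  (Y=0, W=2, U=3, Z=1, X=3) weight 1/144
  (Y=0, W=2, U=3, Z=1, X=4) weight 1/144
  (Y=0, W=3, U=0, Z=2, X=2) weight 1/144
  (Y=0, W=3, U=0, Z=2, X=3) weight 1/144
  (Y=0, W=4, U=1, Z=1, X=2) weight 1/144
  … 27 more
Group by W:
  weight(W=2) = 7/72
  weight(W=3) = 5/72
  weight(W=4) = 7/72
Total weight = 7/72 + 5/72 + 7/72 = 19/72
P(W=2 | obs) = 7/72 / 19/72 = 7/19
P(W=3 | obs) = 5/72 / 19/72 = 5/19
P(W=4 | obs) = 7/72 / 19/72 = 7/19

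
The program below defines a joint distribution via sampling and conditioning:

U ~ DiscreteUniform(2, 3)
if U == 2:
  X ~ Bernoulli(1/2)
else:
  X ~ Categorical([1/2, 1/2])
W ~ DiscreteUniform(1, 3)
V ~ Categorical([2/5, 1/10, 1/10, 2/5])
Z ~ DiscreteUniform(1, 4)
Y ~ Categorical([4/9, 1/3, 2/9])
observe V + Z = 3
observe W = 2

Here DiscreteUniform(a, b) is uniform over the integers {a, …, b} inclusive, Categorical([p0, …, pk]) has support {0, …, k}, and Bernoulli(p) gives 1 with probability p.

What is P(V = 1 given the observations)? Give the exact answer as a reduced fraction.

Enumerate traces; 36 have nonzero weight after conditioning:
  (U=2, X=0, W=2, V=0, Z=3, Y=0) weight 1/270
  (U=2, X=0, W=2, V=0, Z=3, Y=1) weight 1/360
  (U=2, X=0, W=2, V=0, Z=3, Y=2) weight 1/540
  (U=2, X=0, W=2, V=1, Z=2, Y=0) weight 1/1080
  (U=2, X=0, W=2, V=1, Z=2, Y=1) weight 1/1440
  (U=2, X=0, W=2, V=1, Z=2, Y=2) weight 1/2160
  (U=2, X=0, W=2, V=2, Z=1, Y=0) weight 1/1080
  (U=2, X=0, W=2, V=2, Z=1, Y=1) weight 1/1440
  … 28 more
Group by V:
  weight(V=0) = 1/30
  weight(V=1) = 1/120
  weight(V=2) = 1/120
Total weight = 1/30 + 1/120 + 1/120 = 1/20
P(V=0 | obs) = 1/30 / 1/20 = 2/3
P(V=1 | obs) = 1/120 / 1/20 = 1/6
P(V=2 | obs) = 1/120 / 1/20 = 1/6

P(V = 1 | obs) = 1/6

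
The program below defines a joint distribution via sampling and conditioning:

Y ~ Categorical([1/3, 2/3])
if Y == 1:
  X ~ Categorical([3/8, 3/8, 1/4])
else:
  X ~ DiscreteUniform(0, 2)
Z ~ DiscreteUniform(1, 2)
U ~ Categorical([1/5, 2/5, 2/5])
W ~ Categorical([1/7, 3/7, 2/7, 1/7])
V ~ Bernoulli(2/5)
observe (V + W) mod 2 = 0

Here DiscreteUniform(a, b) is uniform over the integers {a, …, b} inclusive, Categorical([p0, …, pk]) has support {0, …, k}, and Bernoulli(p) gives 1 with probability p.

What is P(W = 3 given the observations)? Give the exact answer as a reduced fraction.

P(W = 3 | obs) = 2/17

Enumerate traces; 144 have nonzero weight after conditioning:
  (Y=0, X=0, Z=1, U=0, W=0, V=0) weight 1/1050
  (Y=0, X=0, Z=1, U=0, W=1, V=1) weight 1/525
  (Y=0, X=0, Z=1, U=0, W=2, V=0) weight 1/525
  (Y=0, X=0, Z=1, U=0, W=3, V=1) weight 1/1575
  (Y=0, X=0, Z=1, U=1, W=0, V=0) weight 1/525
  (Y=0, X=0, Z=1, U=1, W=1, V=1) weight 2/525
  (Y=0, X=0, Z=1, U=1, W=2, V=0) weight 2/525
  (Y=0, X=0, Z=1, U=1, W=3, V=1) weight 2/1575
  … 136 more
Group by W:
  weight(W=0) = 3/35
  weight(W=1) = 6/35
  weight(W=2) = 6/35
  weight(W=3) = 2/35
Total weight = 3/35 + 6/35 + 6/35 + 2/35 = 17/35
P(W=0 | obs) = 3/35 / 17/35 = 3/17
P(W=1 | obs) = 6/35 / 17/35 = 6/17
P(W=2 | obs) = 6/35 / 17/35 = 6/17
P(W=3 | obs) = 2/35 / 17/35 = 2/17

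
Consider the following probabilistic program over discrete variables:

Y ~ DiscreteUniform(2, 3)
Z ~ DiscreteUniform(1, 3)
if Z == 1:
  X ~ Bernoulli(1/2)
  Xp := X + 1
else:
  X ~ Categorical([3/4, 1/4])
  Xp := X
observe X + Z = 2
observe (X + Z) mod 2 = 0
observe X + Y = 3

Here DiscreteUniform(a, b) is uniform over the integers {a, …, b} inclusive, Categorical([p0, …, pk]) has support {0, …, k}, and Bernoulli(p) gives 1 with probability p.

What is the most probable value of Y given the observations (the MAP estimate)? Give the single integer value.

Enumerate traces; 2 have nonzero weight after conditioning:
  (Y=2, Z=1, X=1) weight 1/12
  (Y=3, Z=2, X=0) weight 1/8
Group by Y:
  weight(Y=2) = 1/12
  weight(Y=3) = 1/8
Total weight = 1/12 + 1/8 = 5/24
P(Y=2 | obs) = 1/12 / 5/24 = 2/5
P(Y=3 | obs) = 1/8 / 5/24 = 3/5
argmax = 3

argmax_v P(Y = v | obs) = 3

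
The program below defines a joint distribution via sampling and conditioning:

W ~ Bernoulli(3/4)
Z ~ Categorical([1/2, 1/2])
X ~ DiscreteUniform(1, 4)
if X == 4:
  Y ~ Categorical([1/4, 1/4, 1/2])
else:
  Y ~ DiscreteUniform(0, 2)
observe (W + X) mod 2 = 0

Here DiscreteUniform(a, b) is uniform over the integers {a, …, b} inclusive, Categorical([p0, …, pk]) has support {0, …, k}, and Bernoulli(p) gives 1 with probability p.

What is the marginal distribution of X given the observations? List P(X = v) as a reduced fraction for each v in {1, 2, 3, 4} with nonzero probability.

P(X=1) = 3/8, P(X=2) = 1/8, P(X=3) = 3/8, P(X=4) = 1/8

Enumerate traces; 24 have nonzero weight after conditioning:
  (W=0, Z=0, X=2, Y=0) weight 1/96
  (W=0, Z=0, X=2, Y=1) weight 1/96
  (W=0, Z=0, X=2, Y=2) weight 1/96
  (W=0, Z=0, X=4, Y=0) weight 1/128
  (W=0, Z=0, X=4, Y=1) weight 1/128
  (W=0, Z=0, X=4, Y=2) weight 1/64
  (W=0, Z=1, X=2, Y=0) weight 1/96
  (W=0, Z=1, X=2, Y=1) weight 1/96
  (W=1, Z=0, X=1, Y=0) weight 1/32
  (W=1, Z=0, X=3, Y=0) weight 1/32
  … 14 more
Group by X:
  weight(X=1) = 3/16
  weight(X=2) = 1/16
  weight(X=3) = 3/16
  weight(X=4) = 1/16
Total weight = 3/16 + 1/16 + 3/16 + 1/16 = 1/2
P(X=1 | obs) = 3/16 / 1/2 = 3/8
P(X=2 | obs) = 1/16 / 1/2 = 1/8
P(X=3 | obs) = 3/16 / 1/2 = 3/8
P(X=4 | obs) = 1/16 / 1/2 = 1/8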